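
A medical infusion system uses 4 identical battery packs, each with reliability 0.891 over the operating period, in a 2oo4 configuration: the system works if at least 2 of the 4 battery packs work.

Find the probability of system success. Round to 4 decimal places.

R = Σ_{i=2}^{4} C(4,i) p^i (1−p)^{4−i} with p = 0.891
C(4,2)·0.891^2·0.109^2 = 0.056593
C(4,3)·0.891^3·0.109^1 = 0.308404
C(4,4)·0.891^4·0.109^0 = 0.630247
Sum = 0.9952

0.9952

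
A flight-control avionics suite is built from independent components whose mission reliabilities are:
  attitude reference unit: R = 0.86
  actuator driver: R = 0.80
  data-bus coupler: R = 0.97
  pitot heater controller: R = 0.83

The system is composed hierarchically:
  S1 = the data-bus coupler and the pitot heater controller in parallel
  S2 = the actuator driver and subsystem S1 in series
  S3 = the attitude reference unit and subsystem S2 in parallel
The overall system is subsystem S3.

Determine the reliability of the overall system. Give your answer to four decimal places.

Parallel (data-bus coupler and pitot heater controller): 1 − (1 − 0.970000)(1 − 0.830000) = 0.994900
Series (actuator driver and [0.994900]): 0.800000 × 0.994900 = 0.795920
Parallel (attitude reference unit and [0.795920]): 1 − (1 − 0.860000)(1 − 0.795920) = 0.9714

0.9714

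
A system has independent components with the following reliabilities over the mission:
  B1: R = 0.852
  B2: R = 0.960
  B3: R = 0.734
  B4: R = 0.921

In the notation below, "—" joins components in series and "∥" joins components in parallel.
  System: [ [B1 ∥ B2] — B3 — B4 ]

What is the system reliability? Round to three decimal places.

Parallel (B1 and B2): 1 − (1 − 0.85200)(1 − 0.96000) = 0.99408
Series ([0.99408], B3, and B4): 0.99408 × 0.73400 × 0.92100 = 0.672

0.672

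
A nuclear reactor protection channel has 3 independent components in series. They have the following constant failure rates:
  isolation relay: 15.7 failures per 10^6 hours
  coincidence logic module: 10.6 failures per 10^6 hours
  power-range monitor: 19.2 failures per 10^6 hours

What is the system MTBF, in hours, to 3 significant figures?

22000

Series of exponential components: λ_sys = Σ λ_i
λ_sys = 0.0000157 + 0.0000106 + 0.0000192 = 4.5500e-05 /h
MTBF = 1 / λ_sys = 22000 h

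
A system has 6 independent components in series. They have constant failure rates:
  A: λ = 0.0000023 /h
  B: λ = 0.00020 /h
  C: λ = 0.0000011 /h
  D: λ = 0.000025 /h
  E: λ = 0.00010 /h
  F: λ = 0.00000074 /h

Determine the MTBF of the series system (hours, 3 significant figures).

Series of exponential components: λ_sys = Σ λ_i
λ_sys = 0.0000023 + 0.00020 + 0.0000011 + 0.000025 + 0.00010 + 0.00000074 = 3.2914e-04 /h
MTBF = 1 / λ_sys = 3040 h

3040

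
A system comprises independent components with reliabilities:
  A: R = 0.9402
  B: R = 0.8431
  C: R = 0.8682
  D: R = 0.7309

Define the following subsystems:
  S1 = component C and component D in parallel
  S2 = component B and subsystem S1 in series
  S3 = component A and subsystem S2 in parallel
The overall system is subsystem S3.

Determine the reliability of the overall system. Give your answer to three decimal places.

0.989

Parallel (C and D): 1 − (1 − 0.86820)(1 − 0.73090) = 0.96453
Series (B and [0.96453]): 0.84310 × 0.96453 = 0.81320
Parallel (A and [0.81320]): 1 − (1 − 0.94020)(1 − 0.81320) = 0.989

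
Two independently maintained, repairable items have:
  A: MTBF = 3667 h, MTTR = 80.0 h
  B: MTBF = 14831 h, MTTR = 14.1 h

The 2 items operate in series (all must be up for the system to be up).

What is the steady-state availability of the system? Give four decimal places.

A(A) = MTBF/(MTBF+MTTR) = 3667/(3667+80.0) = 0.978650
A(B) = MTBF/(MTBF+MTTR) = 14831/(14831+14.1) = 0.999050
Series availability: 0.978650 × 0.999050 = 0.9777

0.9777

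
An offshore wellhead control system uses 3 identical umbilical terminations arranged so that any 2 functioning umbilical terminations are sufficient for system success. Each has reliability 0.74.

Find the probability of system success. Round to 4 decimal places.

R = Σ_{i=2}^{3} C(3,i) p^i (1−p)^{3−i} with p = 0.74
C(3,2)·0.74^2·0.26^1 = 0.427128
C(3,3)·0.74^3·0.26^0 = 0.405224
Sum = 0.8324

0.8324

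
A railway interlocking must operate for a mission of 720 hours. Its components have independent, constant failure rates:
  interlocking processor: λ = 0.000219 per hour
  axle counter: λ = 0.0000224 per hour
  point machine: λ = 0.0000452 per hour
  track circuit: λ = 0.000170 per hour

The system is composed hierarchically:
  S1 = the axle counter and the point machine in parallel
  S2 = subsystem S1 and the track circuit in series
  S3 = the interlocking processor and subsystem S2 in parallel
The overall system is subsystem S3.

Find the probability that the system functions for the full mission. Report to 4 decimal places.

R(interlocking processor) = exp(−0.000219 × 720) = 0.854123
R(axle counter) = exp(−0.0000224 × 720) = 0.984001
R(point machine) = exp(−0.0000452 × 720) = 0.967980
R(track circuit) = exp(−0.000170 × 720) = 0.884794
Parallel (axle counter and point machine): 1 − (1 − 0.984001)(1 − 0.967980) = 0.999488
Series ([0.999488] and track circuit): 0.999488 × 0.884794 = 0.884341
Parallel (interlocking processor and [0.884341]): 1 − (1 − 0.854123)(1 − 0.884341) = 0.9831

0.9831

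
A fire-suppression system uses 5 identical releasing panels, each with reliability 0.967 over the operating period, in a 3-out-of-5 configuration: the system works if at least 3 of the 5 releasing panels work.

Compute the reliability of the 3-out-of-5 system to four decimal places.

0.9997

R = Σ_{i=3}^{5} C(5,i) p^i (1−p)^{5−i} with p = 0.967
C(5,3)·0.967^3·0.033^2 = 0.009847
C(5,4)·0.967^4·0.033^1 = 0.144275
C(5,5)·0.967^5·0.033^0 = 0.845537
Sum = 0.9997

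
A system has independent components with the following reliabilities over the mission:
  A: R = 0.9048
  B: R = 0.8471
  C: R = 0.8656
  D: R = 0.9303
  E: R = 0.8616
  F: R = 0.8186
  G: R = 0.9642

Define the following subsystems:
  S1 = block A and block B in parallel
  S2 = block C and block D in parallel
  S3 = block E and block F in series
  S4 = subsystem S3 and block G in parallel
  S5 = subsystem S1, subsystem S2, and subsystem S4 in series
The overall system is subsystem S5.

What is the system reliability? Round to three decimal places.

0.966

Parallel (A and B): 1 − (1 − 0.90480)(1 − 0.84710) = 0.98544
Parallel (C and D): 1 − (1 − 0.86560)(1 − 0.93030) = 0.99063
Series (E and F): 0.86160 × 0.81860 = 0.70531
Parallel ([0.70531] and G): 1 − (1 − 0.70531)(1 − 0.96420) = 0.98945
Series ([0.98544], [0.99063], and [0.98945]): 0.98544 × 0.99063 × 0.98945 = 0.966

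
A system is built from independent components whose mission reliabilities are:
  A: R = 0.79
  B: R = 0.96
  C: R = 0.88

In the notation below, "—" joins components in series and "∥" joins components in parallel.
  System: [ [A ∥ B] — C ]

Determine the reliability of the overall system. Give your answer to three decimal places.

Parallel (A and B): 1 − (1 − 0.79000)(1 − 0.96000) = 0.99160
Series ([0.99160] and C): 0.99160 × 0.88000 = 0.873

0.873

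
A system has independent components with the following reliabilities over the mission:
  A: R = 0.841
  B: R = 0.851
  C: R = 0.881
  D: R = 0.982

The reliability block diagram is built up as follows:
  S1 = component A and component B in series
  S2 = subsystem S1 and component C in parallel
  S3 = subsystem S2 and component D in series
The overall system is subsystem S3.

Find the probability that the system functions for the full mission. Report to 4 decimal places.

0.9488

Series (A and B): 0.841000 × 0.851000 = 0.715691
Parallel ([0.715691] and C): 1 − (1 − 0.715691)(1 − 0.881000) = 0.966167
Series ([0.966167] and D): 0.966167 × 0.982000 = 0.9488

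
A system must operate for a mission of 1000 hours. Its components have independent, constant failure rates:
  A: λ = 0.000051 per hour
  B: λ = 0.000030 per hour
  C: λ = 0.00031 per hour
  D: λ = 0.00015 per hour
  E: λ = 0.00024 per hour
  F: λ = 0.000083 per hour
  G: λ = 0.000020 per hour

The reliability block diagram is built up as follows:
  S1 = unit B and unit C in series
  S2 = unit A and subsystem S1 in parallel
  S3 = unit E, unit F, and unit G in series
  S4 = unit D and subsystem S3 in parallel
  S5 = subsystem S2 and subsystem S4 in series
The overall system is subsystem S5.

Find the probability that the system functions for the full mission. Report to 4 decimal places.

0.9458

R(A) = exp(−0.000051 × 1000) = 0.950279
R(B) = exp(−0.000030 × 1000) = 0.970446
R(C) = exp(−0.00031 × 1000) = 0.733447
R(D) = exp(−0.00015 × 1000) = 0.860708
R(E) = exp(−0.00024 × 1000) = 0.786628
R(F) = exp(−0.000083 × 1000) = 0.920351
R(G) = exp(−0.000020 × 1000) = 0.980199
Series (B and C): 0.970446 × 0.733447 = 0.711771
Parallel (A and [0.711771]): 1 − (1 − 0.950279)(1 − 0.711771) = 0.985669
Series (E, F, and G): 0.786628 × 0.920351 × 0.980199 = 0.709638
Parallel (D and [0.709638]): 1 − (1 − 0.860708)(1 − 0.709638) = 0.959555
Series ([0.985669] and [0.959555]): 0.985669 × 0.959555 = 0.9458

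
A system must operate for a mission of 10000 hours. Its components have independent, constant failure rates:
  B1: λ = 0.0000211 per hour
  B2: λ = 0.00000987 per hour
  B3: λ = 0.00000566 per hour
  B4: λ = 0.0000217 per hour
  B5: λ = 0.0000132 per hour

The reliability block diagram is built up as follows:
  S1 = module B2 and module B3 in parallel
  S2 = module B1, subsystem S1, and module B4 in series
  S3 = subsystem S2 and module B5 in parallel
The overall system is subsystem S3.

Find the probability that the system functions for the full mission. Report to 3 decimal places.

0.957

R(B1) = exp(−0.0000211 × 10000) = 0.80977
R(B2) = exp(−0.00000987 × 10000) = 0.90601
R(B3) = exp(−0.00000566 × 10000) = 0.94497
R(B4) = exp(−0.0000217 × 10000) = 0.80493
R(B5) = exp(−0.0000132 × 10000) = 0.87634
Parallel (B2 and B3): 1 − (1 − 0.90601)(1 − 0.94497) = 0.99483
Series (B1, [0.99483], and B4): 0.80977 × 0.99483 × 0.80493 = 0.64844
Parallel ([0.64844] and B5): 1 − (1 − 0.64844)(1 − 0.87634) = 0.957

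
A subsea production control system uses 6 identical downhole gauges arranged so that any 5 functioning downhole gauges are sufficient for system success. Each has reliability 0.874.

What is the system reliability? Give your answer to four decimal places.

R = Σ_{i=5}^{6} C(6,i) p^i (1−p)^{6−i} with p = 0.874
C(6,5)·0.874^5·0.126^1 = 0.385548
C(6,6)·0.874^6·0.126^0 = 0.445727
Sum = 0.8313

0.8313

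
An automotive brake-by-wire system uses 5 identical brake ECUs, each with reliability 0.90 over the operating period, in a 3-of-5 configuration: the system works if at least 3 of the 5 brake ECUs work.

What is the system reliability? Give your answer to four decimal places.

0.9914

R = Σ_{i=3}^{5} C(5,i) p^i (1−p)^{5−i} with p = 0.90
C(5,3)·0.90^3·0.10^2 = 0.072900
C(5,4)·0.90^4·0.10^1 = 0.328050
C(5,5)·0.90^5·0.10^0 = 0.590490
Sum = 0.9914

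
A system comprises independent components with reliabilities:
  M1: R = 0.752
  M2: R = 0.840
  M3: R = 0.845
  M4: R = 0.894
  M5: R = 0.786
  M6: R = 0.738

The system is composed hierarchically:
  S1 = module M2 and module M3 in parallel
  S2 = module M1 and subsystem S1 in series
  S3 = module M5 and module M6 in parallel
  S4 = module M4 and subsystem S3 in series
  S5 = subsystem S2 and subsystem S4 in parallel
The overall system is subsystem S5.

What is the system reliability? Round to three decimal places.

Parallel (M2 and M3): 1 − (1 − 0.84000)(1 − 0.84500) = 0.97520
Series (M1 and [0.97520]): 0.75200 × 0.97520 = 0.73335
Parallel (M5 and M6): 1 − (1 − 0.78600)(1 − 0.73800) = 0.94393
Series (M4 and [0.94393]): 0.89400 × 0.94393 = 0.84387
Parallel ([0.73335] and [0.84387]): 1 − (1 − 0.73335)(1 − 0.84387) = 0.958

0.958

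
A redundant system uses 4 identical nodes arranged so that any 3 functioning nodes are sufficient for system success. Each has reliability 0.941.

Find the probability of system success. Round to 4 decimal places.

R = Σ_{i=3}^{4} C(4,i) p^i (1−p)^{4−i} with p = 0.941
C(4,3)·0.941^3·0.059^1 = 0.196644
C(4,4)·0.941^4·0.059^0 = 0.784077
Sum = 0.9807

0.9807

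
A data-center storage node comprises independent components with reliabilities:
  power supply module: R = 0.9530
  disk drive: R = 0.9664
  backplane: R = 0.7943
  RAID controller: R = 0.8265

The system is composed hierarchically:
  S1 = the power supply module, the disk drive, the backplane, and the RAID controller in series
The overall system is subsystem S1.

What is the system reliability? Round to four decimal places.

Series (power supply module, disk drive, backplane, and RAID controller): 0.953000 × 0.966400 × 0.794300 × 0.826500 = 0.6046

0.6046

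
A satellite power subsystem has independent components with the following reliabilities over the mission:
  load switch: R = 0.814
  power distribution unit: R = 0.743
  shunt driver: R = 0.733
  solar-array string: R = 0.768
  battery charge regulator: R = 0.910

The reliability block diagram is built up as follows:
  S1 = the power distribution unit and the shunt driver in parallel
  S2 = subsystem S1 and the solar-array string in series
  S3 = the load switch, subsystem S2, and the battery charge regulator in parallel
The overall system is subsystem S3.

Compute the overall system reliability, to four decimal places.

0.9952

Parallel (power distribution unit and shunt driver): 1 − (1 − 0.743000)(1 − 0.733000) = 0.931381
Series ([0.931381] and solar-array string): 0.931381 × 0.768000 = 0.715301
Parallel (load switch, [0.715301], and battery charge regulator): 1 − (1 − 0.814000)(1 − 0.715301)(1 − 0.910000) = 0.9952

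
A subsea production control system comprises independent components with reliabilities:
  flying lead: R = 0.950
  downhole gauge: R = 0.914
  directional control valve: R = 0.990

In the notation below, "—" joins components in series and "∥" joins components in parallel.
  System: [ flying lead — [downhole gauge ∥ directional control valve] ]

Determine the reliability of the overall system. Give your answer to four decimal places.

Parallel (downhole gauge and directional control valve): 1 − (1 − 0.914000)(1 − 0.990000) = 0.999140
Series (flying lead and [0.999140]): 0.950000 × 0.999140 = 0.9492

0.9492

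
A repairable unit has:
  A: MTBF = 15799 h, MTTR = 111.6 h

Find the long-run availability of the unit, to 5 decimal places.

0.99299

A(A) = MTBF/(MTBF+MTTR) = 15799/(15799+111.6) = 0.99299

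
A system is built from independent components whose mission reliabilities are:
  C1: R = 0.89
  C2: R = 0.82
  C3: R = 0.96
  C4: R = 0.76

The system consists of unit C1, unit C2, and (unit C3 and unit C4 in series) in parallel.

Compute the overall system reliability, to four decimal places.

0.9946

Series (C3 and C4): 0.960000 × 0.760000 = 0.729600
Parallel (C1, C2, and [0.729600]): 1 − (1 − 0.890000)(1 − 0.820000)(1 − 0.729600) = 0.9946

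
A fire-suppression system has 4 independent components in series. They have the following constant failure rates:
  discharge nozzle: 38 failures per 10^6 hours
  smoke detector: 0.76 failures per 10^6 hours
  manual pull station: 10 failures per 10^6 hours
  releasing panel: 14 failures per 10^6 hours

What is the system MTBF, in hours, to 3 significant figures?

15900

Series of exponential components: λ_sys = Σ λ_i
λ_sys = 0.000038 + 0.00000076 + 0.000010 + 0.000014 = 6.2760e-05 /h
MTBF = 1 / λ_sys = 15900 h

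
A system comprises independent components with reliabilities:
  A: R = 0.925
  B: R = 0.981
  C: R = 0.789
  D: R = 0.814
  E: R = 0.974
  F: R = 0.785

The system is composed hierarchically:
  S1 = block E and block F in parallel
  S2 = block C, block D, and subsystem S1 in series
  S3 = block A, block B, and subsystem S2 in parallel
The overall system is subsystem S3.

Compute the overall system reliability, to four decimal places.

0.9995

Parallel (E and F): 1 − (1 − 0.974000)(1 − 0.785000) = 0.994410
Series (C, D, and [0.994410]): 0.789000 × 0.814000 × 0.994410 = 0.638656
Parallel (A, B, and [0.638656]): 1 − (1 − 0.925000)(1 − 0.981000)(1 − 0.638656) = 0.9995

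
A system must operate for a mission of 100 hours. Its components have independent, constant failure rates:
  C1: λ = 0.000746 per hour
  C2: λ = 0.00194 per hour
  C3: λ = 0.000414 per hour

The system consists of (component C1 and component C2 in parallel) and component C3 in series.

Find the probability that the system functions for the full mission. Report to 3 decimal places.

R(C1) = exp(−0.000746 × 100) = 0.92811
R(C2) = exp(−0.00194 × 100) = 0.82366
R(C3) = exp(−0.000414 × 100) = 0.95945
Parallel (C1 and C2): 1 − (1 − 0.92811)(1 − 0.82366) = 0.98732
Series ([0.98732] and C3): 0.98732 × 0.95945 = 0.947

0.947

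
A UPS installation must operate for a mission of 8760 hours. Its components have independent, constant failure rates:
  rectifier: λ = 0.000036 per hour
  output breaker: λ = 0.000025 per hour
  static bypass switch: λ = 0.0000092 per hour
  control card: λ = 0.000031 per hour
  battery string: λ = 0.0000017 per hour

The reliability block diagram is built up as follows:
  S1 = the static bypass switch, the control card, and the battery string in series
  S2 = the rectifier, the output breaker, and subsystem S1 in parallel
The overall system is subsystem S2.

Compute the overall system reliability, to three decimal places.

R(rectifier) = exp(−0.000036 × 8760) = 0.72953
R(output breaker) = exp(−0.000025 × 8760) = 0.80332
R(static bypass switch) = exp(−0.0000092 × 8760) = 0.92257
R(control card) = exp(−0.000031 × 8760) = 0.76219
R(battery string) = exp(−0.0000017 × 8760) = 0.98522
Series (static bypass switch, control card, and battery string): 0.92257 × 0.76219 × 0.98522 = 0.69278
Parallel (rectifier, output breaker, and [0.69278]): 1 − (1 − 0.72953)(1 − 0.80332)(1 − 0.69278) = 0.984

0.984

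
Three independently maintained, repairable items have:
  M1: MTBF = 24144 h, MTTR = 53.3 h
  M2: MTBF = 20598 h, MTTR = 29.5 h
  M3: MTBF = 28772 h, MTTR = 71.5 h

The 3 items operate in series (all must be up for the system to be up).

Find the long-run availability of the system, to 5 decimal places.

A(M1) = MTBF/(MTBF+MTTR) = 24144/(24144+53.3) = 0.997797
A(M2) = MTBF/(MTBF+MTTR) = 20598/(20598+29.5) = 0.998570
A(M3) = MTBF/(MTBF+MTTR) = 28772/(28772+71.5) = 0.997521
Series availability: 0.997797 × 0.998570 × 0.997521 = 0.99390

0.99390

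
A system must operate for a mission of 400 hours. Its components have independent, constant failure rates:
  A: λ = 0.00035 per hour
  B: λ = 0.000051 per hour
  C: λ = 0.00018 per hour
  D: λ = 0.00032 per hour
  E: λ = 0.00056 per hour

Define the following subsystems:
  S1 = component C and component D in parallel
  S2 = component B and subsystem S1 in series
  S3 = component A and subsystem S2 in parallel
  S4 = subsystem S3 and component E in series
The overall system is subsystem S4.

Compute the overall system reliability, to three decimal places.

0.796

R(A) = exp(−0.00035 × 400) = 0.86936
R(B) = exp(−0.000051 × 400) = 0.97981
R(C) = exp(−0.00018 × 400) = 0.93053
R(D) = exp(−0.00032 × 400) = 0.87985
R(E) = exp(−0.00056 × 400) = 0.79932
Parallel (C and D): 1 − (1 − 0.93053)(1 − 0.87985) = 0.99165
Series (B and [0.99165]): 0.97981 × 0.99165 = 0.97163
Parallel (A and [0.97163]): 1 − (1 − 0.86936)(1 − 0.97163) = 0.99629
Series ([0.99629] and E): 0.99629 × 0.79932 = 0.796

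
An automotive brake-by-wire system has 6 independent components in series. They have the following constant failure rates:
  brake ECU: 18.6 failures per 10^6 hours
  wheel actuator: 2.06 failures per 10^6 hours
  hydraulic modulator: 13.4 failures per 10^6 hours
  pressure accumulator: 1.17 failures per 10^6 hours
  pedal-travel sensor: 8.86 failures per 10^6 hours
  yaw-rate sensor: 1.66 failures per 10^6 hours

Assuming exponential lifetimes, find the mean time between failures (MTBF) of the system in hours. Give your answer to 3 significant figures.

Series of exponential components: λ_sys = Σ λ_i
λ_sys = 0.0000186 + 0.00000206 + 0.0000134 + 0.00000117 + 0.00000886 + 0.00000166 = 4.5750e-05 /h
MTBF = 1 / λ_sys = 21900 h

21900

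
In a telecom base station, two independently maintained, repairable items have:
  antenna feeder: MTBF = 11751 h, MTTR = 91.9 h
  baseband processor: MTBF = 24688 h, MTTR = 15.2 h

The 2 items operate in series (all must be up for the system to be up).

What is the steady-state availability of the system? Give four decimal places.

A(antenna feeder) = MTBF/(MTBF+MTTR) = 11751/(11751+91.9) = 0.992240
A(baseband processor) = MTBF/(MTBF+MTTR) = 24688/(24688+15.2) = 0.999385
Series availability: 0.992240 × 0.999385 = 0.9916

0.9916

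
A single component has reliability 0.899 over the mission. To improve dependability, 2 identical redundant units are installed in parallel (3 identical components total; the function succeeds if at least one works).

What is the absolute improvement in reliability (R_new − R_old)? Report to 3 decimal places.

0.100

R_before = 0.899
R_after = 1 − (1 − 0.899)^3 = 0.999
ΔR = 0.999 − 0.899 = 0.100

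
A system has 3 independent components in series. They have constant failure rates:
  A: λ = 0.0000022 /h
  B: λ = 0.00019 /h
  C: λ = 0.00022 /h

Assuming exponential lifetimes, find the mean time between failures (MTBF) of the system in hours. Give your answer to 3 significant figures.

2430

Series of exponential components: λ_sys = Σ λ_i
λ_sys = 0.0000022 + 0.00019 + 0.00022 = 4.1220e-04 /h
MTBF = 1 / λ_sys = 2430 h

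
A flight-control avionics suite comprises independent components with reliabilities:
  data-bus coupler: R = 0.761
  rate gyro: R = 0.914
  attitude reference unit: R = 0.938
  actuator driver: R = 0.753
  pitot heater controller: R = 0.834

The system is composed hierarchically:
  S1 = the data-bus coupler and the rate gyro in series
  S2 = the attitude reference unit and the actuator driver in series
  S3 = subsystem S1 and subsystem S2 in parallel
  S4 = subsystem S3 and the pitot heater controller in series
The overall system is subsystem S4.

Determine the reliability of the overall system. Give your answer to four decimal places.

Series (data-bus coupler and rate gyro): 0.761000 × 0.914000 = 0.695554
Series (attitude reference unit and actuator driver): 0.938000 × 0.753000 = 0.706314
Parallel ([0.695554] and [0.706314]): 1 − (1 − 0.695554)(1 − 0.706314) = 0.910588
Series ([0.910588] and pitot heater controller): 0.910588 × 0.834000 = 0.7594

0.7594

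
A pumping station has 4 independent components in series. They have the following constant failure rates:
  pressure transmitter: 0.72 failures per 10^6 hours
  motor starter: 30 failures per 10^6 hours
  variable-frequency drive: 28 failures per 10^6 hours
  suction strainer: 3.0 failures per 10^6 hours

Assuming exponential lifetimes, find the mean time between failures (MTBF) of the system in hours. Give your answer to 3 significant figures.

16200

Series of exponential components: λ_sys = Σ λ_i
λ_sys = 0.00000072 + 0.000030 + 0.000028 + 0.0000030 = 6.1720e-05 /h
MTBF = 1 / λ_sys = 16200 h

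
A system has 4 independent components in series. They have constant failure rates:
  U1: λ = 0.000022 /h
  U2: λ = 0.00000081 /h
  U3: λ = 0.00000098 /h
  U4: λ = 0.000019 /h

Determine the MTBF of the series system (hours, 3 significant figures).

23400

Series of exponential components: λ_sys = Σ λ_i
λ_sys = 0.000022 + 0.00000081 + 0.00000098 + 0.000019 = 4.2790e-05 /h
MTBF = 1 / λ_sys = 23400 h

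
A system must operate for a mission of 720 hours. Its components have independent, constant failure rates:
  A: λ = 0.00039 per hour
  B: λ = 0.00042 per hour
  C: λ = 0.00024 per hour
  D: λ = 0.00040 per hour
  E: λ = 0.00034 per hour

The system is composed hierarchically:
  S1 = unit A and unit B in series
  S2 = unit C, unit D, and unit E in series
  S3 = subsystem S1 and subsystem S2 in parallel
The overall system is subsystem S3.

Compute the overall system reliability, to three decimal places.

R(A) = exp(−0.00039 × 720) = 0.75518
R(B) = exp(−0.00042 × 720) = 0.73904
R(C) = exp(−0.00024 × 720) = 0.84131
R(D) = exp(−0.00040 × 720) = 0.74976
R(E) = exp(−0.00034 × 720) = 0.78286
Series (A and B): 0.75518 × 0.73904 = 0.55811
Series (C, D, and E): 0.84131 × 0.74976 × 0.78286 = 0.49381
Parallel ([0.55811] and [0.49381]): 1 − (1 − 0.55811)(1 − 0.49381) = 0.776

0.776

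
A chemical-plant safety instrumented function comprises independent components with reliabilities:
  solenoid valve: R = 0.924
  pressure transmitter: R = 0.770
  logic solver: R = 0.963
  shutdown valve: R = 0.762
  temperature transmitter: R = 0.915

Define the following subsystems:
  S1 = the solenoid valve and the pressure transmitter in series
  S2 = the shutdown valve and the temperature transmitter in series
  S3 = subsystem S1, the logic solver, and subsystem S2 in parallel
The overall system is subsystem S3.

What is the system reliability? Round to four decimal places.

0.9968

Series (solenoid valve and pressure transmitter): 0.924000 × 0.770000 = 0.711480
Series (shutdown valve and temperature transmitter): 0.762000 × 0.915000 = 0.697230
Parallel ([0.711480], logic solver, and [0.697230]): 1 − (1 − 0.711480)(1 − 0.963000)(1 − 0.697230) = 0.9968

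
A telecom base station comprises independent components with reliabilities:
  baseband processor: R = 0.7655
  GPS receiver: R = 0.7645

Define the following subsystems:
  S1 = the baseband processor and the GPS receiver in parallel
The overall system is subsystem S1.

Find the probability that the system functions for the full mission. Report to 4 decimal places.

0.9448

Parallel (baseband processor and GPS receiver): 1 − (1 − 0.765500)(1 − 0.764500) = 0.9448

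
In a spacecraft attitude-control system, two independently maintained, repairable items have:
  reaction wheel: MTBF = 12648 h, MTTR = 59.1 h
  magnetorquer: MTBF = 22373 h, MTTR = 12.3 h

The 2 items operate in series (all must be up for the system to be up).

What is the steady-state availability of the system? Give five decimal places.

A(reaction wheel) = MTBF/(MTBF+MTTR) = 12648/(12648+59.1) = 0.995349
A(magnetorquer) = MTBF/(MTBF+MTTR) = 22373/(22373+12.3) = 0.999451
Series availability: 0.995349 × 0.999451 = 0.99480

0.99480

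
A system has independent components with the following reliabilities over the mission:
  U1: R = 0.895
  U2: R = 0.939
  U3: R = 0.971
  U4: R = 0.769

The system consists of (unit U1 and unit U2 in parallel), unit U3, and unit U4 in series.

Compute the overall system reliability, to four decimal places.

Parallel (U1 and U2): 1 − (1 − 0.895000)(1 − 0.939000) = 0.993595
Series ([0.993595], U3, and U4): 0.993595 × 0.971000 × 0.769000 = 0.7419

0.7419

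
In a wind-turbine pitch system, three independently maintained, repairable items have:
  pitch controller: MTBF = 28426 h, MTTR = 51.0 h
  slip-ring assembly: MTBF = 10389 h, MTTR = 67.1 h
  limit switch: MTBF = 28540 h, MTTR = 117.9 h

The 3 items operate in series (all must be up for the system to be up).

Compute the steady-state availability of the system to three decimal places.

0.988

A(pitch controller) = MTBF/(MTBF+MTTR) = 28426/(28426+51.0) = 0.998209
A(slip-ring assembly) = MTBF/(MTBF+MTTR) = 10389/(10389+67.1) = 0.993583
A(limit switch) = MTBF/(MTBF+MTTR) = 28540/(28540+117.9) = 0.995886
Series availability: 0.998209 × 0.993583 × 0.995886 = 0.988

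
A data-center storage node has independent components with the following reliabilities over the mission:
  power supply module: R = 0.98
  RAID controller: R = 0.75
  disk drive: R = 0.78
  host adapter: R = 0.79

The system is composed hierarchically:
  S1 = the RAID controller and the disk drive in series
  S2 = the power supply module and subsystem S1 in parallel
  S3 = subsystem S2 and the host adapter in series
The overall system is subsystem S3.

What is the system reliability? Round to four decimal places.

0.7834

Series (RAID controller and disk drive): 0.750000 × 0.780000 = 0.585000
Parallel (power supply module and [0.585000]): 1 − (1 − 0.980000)(1 − 0.585000) = 0.991700
Series ([0.991700] and host adapter): 0.991700 × 0.790000 = 0.7834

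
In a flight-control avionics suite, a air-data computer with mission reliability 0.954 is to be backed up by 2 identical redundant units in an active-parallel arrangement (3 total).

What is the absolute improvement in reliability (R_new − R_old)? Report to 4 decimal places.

R_before = 0.954
R_after = 1 − (1 − 0.954)^3 = 0.9999
ΔR = 0.9999 − 0.954 = 0.0459

0.0459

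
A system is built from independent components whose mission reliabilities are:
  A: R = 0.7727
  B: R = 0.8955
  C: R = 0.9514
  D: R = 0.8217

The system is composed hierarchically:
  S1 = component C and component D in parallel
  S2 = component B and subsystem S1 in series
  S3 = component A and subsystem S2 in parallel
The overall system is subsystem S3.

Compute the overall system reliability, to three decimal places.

Parallel (C and D): 1 − (1 − 0.95140)(1 − 0.82170) = 0.99133
Series (B and [0.99133]): 0.89550 × 0.99133 = 0.88774
Parallel (A and [0.88774]): 1 − (1 − 0.77270)(1 − 0.88774) = 0.974

0.974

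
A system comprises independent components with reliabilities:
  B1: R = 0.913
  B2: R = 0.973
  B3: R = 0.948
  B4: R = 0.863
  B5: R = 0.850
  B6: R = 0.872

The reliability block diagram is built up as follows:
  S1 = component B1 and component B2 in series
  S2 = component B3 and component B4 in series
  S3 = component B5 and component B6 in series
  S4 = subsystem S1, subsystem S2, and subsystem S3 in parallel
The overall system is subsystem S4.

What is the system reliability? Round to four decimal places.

Series (B1 and B2): 0.913000 × 0.973000 = 0.888349
Series (B3 and B4): 0.948000 × 0.863000 = 0.818124
Series (B5 and B6): 0.850000 × 0.872000 = 0.741200
Parallel ([0.888349], [0.818124], and [0.741200]): 1 − (1 − 0.888349)(1 − 0.818124)(1 − 0.741200) = 0.9947

0.9947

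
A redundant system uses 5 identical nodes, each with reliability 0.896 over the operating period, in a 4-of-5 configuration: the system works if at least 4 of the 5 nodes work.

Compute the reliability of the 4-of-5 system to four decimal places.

0.9126

R = Σ_{i=4}^{5} C(5,i) p^i (1−p)^{5−i} with p = 0.896
C(5,4)·0.896^4·0.104^1 = 0.335147
C(5,5)·0.896^5·0.104^0 = 0.577484
Sum = 0.9126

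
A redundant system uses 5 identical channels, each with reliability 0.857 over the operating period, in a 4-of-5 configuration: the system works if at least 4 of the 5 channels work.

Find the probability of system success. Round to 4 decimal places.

R = Σ_{i=4}^{5} C(5,i) p^i (1−p)^{5−i} with p = 0.857
C(5,4)·0.857^4·0.143^1 = 0.385682
C(5,5)·0.857^5·0.143^0 = 0.462279
Sum = 0.8480

0.8480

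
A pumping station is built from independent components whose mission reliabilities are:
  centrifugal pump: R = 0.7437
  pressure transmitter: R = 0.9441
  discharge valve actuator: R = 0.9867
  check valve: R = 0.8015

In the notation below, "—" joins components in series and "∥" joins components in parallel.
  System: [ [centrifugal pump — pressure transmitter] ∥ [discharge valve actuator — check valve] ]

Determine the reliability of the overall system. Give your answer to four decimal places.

Series (centrifugal pump and pressure transmitter): 0.743700 × 0.944100 = 0.702127
Series (discharge valve actuator and check valve): 0.986700 × 0.801500 = 0.790840
Parallel ([0.702127] and [0.790840]): 1 − (1 − 0.702127)(1 − 0.790840) = 0.9377

0.9377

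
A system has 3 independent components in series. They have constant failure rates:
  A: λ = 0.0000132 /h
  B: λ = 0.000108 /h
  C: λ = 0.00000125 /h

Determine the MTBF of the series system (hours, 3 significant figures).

Series of exponential components: λ_sys = Σ λ_i
λ_sys = 0.0000132 + 0.000108 + 0.00000125 = 1.2245e-04 /h
MTBF = 1 / λ_sys = 8170 h

8170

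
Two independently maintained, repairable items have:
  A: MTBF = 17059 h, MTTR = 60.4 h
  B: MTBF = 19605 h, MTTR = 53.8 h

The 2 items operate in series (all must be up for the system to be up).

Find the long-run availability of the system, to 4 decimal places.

0.9937

A(A) = MTBF/(MTBF+MTTR) = 17059/(17059+60.4) = 0.996472
A(B) = MTBF/(MTBF+MTTR) = 19605/(19605+53.8) = 0.997263
Series availability: 0.996472 × 0.997263 = 0.9937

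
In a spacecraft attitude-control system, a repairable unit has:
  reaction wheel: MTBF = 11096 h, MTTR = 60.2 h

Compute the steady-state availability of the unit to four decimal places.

A(reaction wheel) = MTBF/(MTBF+MTTR) = 11096/(11096+60.2) = 0.9946

0.9946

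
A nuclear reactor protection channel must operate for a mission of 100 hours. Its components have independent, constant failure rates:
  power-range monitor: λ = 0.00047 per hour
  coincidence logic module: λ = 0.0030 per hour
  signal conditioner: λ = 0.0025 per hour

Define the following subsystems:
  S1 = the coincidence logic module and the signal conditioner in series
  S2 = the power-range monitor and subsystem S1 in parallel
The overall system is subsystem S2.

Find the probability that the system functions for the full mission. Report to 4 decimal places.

0.9806

R(power-range monitor) = exp(−0.00047 × 100) = 0.954087
R(coincidence logic module) = exp(−0.0030 × 100) = 0.740818
R(signal conditioner) = exp(−0.0025 × 100) = 0.778801
Series (coincidence logic module and signal conditioner): 0.740818 × 0.778801 = 0.576950
Parallel (power-range monitor and [0.576950]): 1 − (1 − 0.954087)(1 − 0.576950) = 0.9806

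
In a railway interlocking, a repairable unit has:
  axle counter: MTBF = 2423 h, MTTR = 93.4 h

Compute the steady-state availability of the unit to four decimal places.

0.9629

A(axle counter) = MTBF/(MTBF+MTTR) = 2423/(2423+93.4) = 0.9629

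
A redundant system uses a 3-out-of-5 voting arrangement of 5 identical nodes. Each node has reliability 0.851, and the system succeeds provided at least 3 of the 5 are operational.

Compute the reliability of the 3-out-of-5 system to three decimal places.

R = Σ_{i=3}^{5} C(5,i) p^i (1−p)^{5−i} with p = 0.851
C(5,3)·0.851^3·0.149^2 = 0.13682
C(5,4)·0.851^4·0.149^1 = 0.39073
C(5,5)·0.851^5·0.149^0 = 0.44632
Sum = 0.974

0.974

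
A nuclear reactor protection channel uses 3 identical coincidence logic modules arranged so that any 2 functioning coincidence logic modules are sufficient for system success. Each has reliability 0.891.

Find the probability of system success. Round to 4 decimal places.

0.9669

R = Σ_{i=2}^{3} C(3,i) p^i (1−p)^{3−i} with p = 0.891
C(3,2)·0.891^2·0.109^1 = 0.259599
C(3,3)·0.891^3·0.109^0 = 0.707348
Sum = 0.9669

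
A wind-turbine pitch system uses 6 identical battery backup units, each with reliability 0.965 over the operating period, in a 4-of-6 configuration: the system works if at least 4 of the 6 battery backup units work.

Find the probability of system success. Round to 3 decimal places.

0.999

R = Σ_{i=4}^{6} C(6,i) p^i (1−p)^{6−i} with p = 0.965
C(6,4)·0.965^4·0.035^2 = 0.01593
C(6,5)·0.965^5·0.035^1 = 0.17573
C(6,6)·0.965^6·0.035^0 = 0.80754
Sum = 0.999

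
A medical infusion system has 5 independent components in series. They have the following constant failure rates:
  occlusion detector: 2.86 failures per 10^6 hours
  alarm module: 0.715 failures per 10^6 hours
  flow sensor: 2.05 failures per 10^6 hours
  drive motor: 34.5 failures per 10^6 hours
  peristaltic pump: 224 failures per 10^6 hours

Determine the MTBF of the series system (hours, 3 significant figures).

Series of exponential components: λ_sys = Σ λ_i
λ_sys = 0.00000286 + 0.000000715 + 0.00000205 + 0.0000345 + 0.000224 = 2.6412e-04 /h
MTBF = 1 / λ_sys = 3790 h

3790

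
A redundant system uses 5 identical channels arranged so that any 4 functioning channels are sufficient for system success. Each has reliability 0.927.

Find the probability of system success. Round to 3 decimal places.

R = Σ_{i=4}^{5} C(5,i) p^i (1−p)^{5−i} with p = 0.927
C(5,4)·0.927^4·0.073^1 = 0.26953
C(5,5)·0.927^5·0.073^0 = 0.68454
Sum = 0.954

0.954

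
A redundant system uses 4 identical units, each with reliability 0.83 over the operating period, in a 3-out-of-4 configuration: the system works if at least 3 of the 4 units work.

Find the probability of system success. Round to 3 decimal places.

R = Σ_{i=3}^{4} C(4,i) p^i (1−p)^{4−i} with p = 0.83
C(4,3)·0.83^3·0.17^1 = 0.38882
C(4,4)·0.83^4·0.17^0 = 0.47458
Sum = 0.863

0.863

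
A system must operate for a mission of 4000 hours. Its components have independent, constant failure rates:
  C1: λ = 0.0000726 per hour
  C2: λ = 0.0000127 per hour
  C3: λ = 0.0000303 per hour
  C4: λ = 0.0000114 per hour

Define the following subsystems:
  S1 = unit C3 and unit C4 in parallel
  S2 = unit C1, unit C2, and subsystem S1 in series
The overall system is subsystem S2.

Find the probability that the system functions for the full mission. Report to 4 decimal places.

R(C1) = exp(−0.0000726 × 4000) = 0.747964
R(C2) = exp(−0.0000127 × 4000) = 0.950469
R(C3) = exp(−0.0000303 × 4000) = 0.885857
R(C4) = exp(−0.0000114 × 4000) = 0.955424
Parallel (C3 and C4): 1 − (1 − 0.885857)(1 − 0.955424) = 0.994912
Series (C1, C2, and [0.994912]): 0.747964 × 0.950469 × 0.994912 = 0.7073

0.7073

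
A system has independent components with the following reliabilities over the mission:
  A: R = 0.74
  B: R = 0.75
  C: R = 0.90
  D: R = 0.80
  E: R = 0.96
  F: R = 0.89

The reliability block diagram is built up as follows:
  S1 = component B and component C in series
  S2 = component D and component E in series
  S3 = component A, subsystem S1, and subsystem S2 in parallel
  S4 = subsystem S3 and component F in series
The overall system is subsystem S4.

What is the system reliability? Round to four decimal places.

0.8726

Series (B and C): 0.750000 × 0.900000 = 0.675000
Series (D and E): 0.800000 × 0.960000 = 0.768000
Parallel (A, [0.675000], and [0.768000]): 1 − (1 − 0.740000)(1 − 0.675000)(1 − 0.768000) = 0.980396
Series ([0.980396] and F): 0.980396 × 0.890000 = 0.8726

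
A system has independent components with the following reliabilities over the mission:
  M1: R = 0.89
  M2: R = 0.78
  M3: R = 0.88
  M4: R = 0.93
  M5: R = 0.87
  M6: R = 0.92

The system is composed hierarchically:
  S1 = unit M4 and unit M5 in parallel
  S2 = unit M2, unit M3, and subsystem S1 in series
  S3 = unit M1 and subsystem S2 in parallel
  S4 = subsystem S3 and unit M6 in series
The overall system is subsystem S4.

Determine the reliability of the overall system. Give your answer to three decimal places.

0.888

Parallel (M4 and M5): 1 − (1 − 0.93000)(1 − 0.87000) = 0.99090
Series (M2, M3, and [0.99090]): 0.78000 × 0.88000 × 0.99090 = 0.68015
Parallel (M1 and [0.68015]): 1 − (1 − 0.89000)(1 − 0.68015) = 0.96482
Series ([0.96482] and M6): 0.96482 × 0.92000 = 0.888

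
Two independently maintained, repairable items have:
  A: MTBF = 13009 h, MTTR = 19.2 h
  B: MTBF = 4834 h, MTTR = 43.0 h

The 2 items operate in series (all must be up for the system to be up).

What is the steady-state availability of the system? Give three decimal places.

A(A) = MTBF/(MTBF+MTTR) = 13009/(13009+19.2) = 0.998526
A(B) = MTBF/(MTBF+MTTR) = 4834/(4834+43.0) = 0.991183
Series availability: 0.998526 × 0.991183 = 0.990

0.990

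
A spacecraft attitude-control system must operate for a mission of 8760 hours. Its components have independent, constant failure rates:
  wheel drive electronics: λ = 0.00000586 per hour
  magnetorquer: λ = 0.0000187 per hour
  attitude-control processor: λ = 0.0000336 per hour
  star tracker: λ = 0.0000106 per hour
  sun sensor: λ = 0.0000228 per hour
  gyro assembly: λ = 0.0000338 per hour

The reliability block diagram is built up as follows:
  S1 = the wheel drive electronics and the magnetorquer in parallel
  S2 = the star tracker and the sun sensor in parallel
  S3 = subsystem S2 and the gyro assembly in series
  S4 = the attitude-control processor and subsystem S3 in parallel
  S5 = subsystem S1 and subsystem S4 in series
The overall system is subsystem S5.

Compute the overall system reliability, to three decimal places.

R(wheel drive electronics) = exp(−0.00000586 × 8760) = 0.94996
R(magnetorquer) = exp(−0.0000187 × 8760) = 0.84890
R(attitude-control processor) = exp(−0.0000336 × 8760) = 0.74503
R(star tracker) = exp(−0.0000106 × 8760) = 0.91132
R(sun sensor) = exp(−0.0000228 × 8760) = 0.81895
R(gyro assembly) = exp(−0.0000338 × 8760) = 0.74372
Parallel (wheel drive electronics and magnetorquer): 1 − (1 − 0.94996)(1 − 0.84890) = 0.99244
Parallel (star tracker and sun sensor): 1 − (1 − 0.91132)(1 − 0.81895) = 0.98394
Series ([0.98394] and gyro assembly): 0.98394 × 0.74372 = 0.73178
Parallel (attitude-control processor and [0.73178]): 1 − (1 − 0.74503)(1 − 0.73178) = 0.93161
Series ([0.99244] and [0.93161]): 0.99244 × 0.93161 = 0.925

0.925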